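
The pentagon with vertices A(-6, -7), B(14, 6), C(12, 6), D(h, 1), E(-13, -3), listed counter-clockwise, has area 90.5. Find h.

-1

Write out the shoelace sum; only the two edges meeting at D involve h:
2·Area = [(12·1 − h·6) + (h·(-3) − (-13)·1)] + 147
       = -9·h + 172 = 181
⇒ h = -1.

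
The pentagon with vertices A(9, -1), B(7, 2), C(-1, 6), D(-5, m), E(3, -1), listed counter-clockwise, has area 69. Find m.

-7

Write out the shoelace sum; only the two edges meeting at D involve m:
2·Area = [((-1)·m − (-5)·6) + ((-5)·(-1) − 3·m)] + 75
       = -4·m + 110 = 138
⇒ m = -7.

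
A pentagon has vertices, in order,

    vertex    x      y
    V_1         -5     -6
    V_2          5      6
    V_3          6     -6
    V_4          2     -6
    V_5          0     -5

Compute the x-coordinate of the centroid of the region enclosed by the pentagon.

2.168

Apply the shoelace (surveyor's) formula. First the cross-terms c_i = x_i·y_{i+1} − x_{i+1}·y_i:
  0, -66, -24, -10, -25  ⇒  2A = -125, A = -62.5.
Then Σ (x_i + x_{i+1})·c_i = -813, so x̄ = -813 / (6·(-62.5)) = 2.168.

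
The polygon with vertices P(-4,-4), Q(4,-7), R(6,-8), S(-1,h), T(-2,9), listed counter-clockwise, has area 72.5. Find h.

The doubled signed area Σ (x_i y_{i+1} − x_{i+1} y_i) is linear in h.
With h=0 it equals 81; the coefficient of h is 8 (from the two edges through S).
So 8·h + 81 = 2·72.5 = 145 ⇒ h = 8.

8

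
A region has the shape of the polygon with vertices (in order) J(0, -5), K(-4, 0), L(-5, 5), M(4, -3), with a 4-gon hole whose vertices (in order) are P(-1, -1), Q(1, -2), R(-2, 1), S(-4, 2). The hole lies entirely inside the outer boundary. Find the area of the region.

Outer boundary:
Apply the shoelace formula: 2A = Σ (x_i·y_{i+1} − x_{i+1}·y_i), indices taken mod 4.
Cross-terms: -20, -20, -5, -20  ⇒  Σ = -65
Area = |Σ|/2 = 32.5.
Hole:
Apply Gauss's area formula: 2A = Σ (x_i·y_{i+1} − x_{i+1}·y_i), indices taken mod 4.
Σ = (3) + (-3) + (0) + (6) = 6
Area = |Σ|/2 = 3.
Net area = 32.5 − 3 = 29.5.

29.5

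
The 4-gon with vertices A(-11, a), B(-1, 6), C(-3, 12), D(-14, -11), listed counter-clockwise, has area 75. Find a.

-10

Write out the shoelace sum; only the two edges meeting at A involve a:
2·Area = [((-14)·a − (-11)·(-11)) + ((-11)·6 − (-1)·a)] + 207
       = -13·a + 20 = 150
⇒ a = -10.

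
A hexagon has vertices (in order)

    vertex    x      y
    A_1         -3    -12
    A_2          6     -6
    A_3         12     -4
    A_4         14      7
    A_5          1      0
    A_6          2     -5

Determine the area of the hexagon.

113.5

Apply the shoelace formula: 2A = Σ (x_i·y_{i+1} − x_{i+1}·y_i), indices taken mod 6.
A_1→A_2: (-3)(-6) − (6)(-12) = 90
A_2→A_3: (6)(-4) − (12)(-6) = 48
A_3→A_4: (12)(7) − (14)(-4) = 140
A_4→A_5: (14)(0) − (1)(7) = -7
A_5→A_6: (1)(-5) − (2)(0) = -5
A_6→A_1: (2)(-12) − (-3)(-5) = -39
Σ = 227
Area = |Σ|/2 = 113.5.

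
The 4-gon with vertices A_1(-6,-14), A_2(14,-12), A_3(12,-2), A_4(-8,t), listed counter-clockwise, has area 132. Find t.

-12

Write out the shoelace sum; only the two edges meeting at A_4 involve t:
2·Area = [(12·t − (-8)·(-2)) + ((-8)·(-14) − (-6)·t)] + 384
       = 18·t + 480 = 264
⇒ t = -12.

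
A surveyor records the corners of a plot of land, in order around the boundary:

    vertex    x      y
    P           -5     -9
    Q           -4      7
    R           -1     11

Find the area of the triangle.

22

Cross-terms: -71, -37, 64  ⇒  Σ = -44
Area = |Σ|/2 = 22.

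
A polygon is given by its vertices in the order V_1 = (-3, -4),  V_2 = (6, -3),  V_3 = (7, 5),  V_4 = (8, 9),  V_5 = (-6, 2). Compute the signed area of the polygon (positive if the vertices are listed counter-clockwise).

103.5

Apply the shoelace formula: 2A = Σ (x_i·y_{i+1} − x_{i+1}·y_i), indices taken mod 5.
V_1→V_2: (-3)(-3) − (6)(-4) = 33
V_2→V_3: (6)(5) − (7)(-3) = 51
V_3→V_4: (7)(9) − (8)(5) = 23
V_4→V_5: (8)(2) − (-6)(9) = 70
V_5→V_1: (-6)(-4) − (-3)(2) = 30
Σ = 207
Signed area = Σ/2 = 103.5 (positive ⇒ counter-clockwise traversal).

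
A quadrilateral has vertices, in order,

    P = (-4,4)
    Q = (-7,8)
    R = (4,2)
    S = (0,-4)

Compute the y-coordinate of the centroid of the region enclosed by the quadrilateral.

238/123

Apply the shoelace (surveyor's) formula. First the cross-terms c_i = x_i·y_{i+1} − x_{i+1}·y_i:
  -4, -46, -16, -16  ⇒  2A = -82, A = -41.
Then Σ (y_i + y_{i+1})·c_i = -476, so ȳ = -476 / (6·(-41)) = 238/123.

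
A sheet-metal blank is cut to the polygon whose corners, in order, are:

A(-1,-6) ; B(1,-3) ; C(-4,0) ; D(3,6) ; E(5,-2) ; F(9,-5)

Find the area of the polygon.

Σ = (9) + (-12) + (-24) + (-36) + (-7) + (-59) = -129
Area = |Σ|/2 = 64.5.

64.5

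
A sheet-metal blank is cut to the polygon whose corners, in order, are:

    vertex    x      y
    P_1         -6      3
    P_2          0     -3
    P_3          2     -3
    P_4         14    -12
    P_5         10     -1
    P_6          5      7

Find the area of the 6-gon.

140

Σ = (18) + (6) + (18) + (106) + (75) + (57) = 280
Area = |Σ|/2 = 140.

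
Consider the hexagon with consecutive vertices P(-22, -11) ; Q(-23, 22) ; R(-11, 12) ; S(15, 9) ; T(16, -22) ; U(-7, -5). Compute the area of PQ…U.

895.5

Apply the shoelace formula: 2A = Σ (x_i·y_{i+1} − x_{i+1}·y_i), indices taken mod 6.
Cross-terms: -737, -34, -279, -474, -234, -33  ⇒  Σ = -1791
Area = |Σ|/2 = 895.5.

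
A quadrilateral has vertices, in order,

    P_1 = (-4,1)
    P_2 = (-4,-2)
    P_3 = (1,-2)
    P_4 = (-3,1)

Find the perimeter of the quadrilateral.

14

|P_1P_2| = √((0)² + (-3)²) = √9 = 3
|P_2P_3| = √((5)² + (0)²) = √25 = 5
|P_3P_4| = √((-4)² + (3)²) = √25 = 5
|P_4P_1| = √((-1)² + (0)²) = √1 = 1
Perimeter = 3 + 5 + 5 + 1 = 14.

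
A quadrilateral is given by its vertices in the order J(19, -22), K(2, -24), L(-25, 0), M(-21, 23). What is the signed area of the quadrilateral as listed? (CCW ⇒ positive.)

Σ = (-412) + (-600) + (-575) + (25) = -1562
Signed area = Σ/2 = -781 (negative ⇒ clockwise traversal).

-781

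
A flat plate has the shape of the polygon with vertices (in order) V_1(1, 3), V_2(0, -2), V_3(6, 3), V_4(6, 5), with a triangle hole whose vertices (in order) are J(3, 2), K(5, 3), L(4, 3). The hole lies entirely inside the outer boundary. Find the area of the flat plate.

17

Outer boundary:
Apply the surveyor's formula: 2A = Σ (x_i·y_{i+1} − x_{i+1}·y_i), indices taken mod 4.
Cross-terms: -2, 12, 12, 13  ⇒  Σ = 35
Area = |Σ|/2 = 17.5.
Hole:
Apply the shoelace formula: 2A = Σ (x_i·y_{i+1} − x_{i+1}·y_i), indices taken mod 3.
Σ = (-1) + (3) + (-1) = 1
Area = |Σ|/2 = 0.5.
Net area = 17.5 − 0.5 = 17.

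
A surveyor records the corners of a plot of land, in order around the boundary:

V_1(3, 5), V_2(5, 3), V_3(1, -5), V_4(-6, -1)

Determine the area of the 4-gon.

51

Σ = (-16) + (-28) + (-31) + (-27) = -102
Area = |Σ|/2 = 51.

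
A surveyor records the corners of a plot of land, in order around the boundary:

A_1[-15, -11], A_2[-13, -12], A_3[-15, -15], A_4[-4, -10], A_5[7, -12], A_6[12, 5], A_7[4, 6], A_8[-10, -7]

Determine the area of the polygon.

264

Σ = (37) + (15) + (90) + (118) + (179) + (52) + (32) + (5) = 528
Area = |Σ|/2 = 264.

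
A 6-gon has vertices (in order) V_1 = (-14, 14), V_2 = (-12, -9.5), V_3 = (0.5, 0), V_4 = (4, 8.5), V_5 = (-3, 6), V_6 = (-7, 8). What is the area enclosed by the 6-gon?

Apply Gauss's area formula: 2A = Σ (x_i·y_{i+1} − x_{i+1}·y_i), indices taken mod 6.
Σ = (301) + (4.75) + (4.25) + (49.5) + (18) + (14) = 391.5
Area = |Σ|/2 = 195.75.

195.75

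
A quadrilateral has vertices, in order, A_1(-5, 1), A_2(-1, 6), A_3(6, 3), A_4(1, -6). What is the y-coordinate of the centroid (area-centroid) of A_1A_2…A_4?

Apply the surveyor's formula. First the cross-terms c_i = x_i·y_{i+1} − x_{i+1}·y_i:
  -29, -39, -39, -29  ⇒  2A = -136, A = -68.
Then Σ (y_i + y_{i+1})·c_i = -292, so ȳ = -292 / (6·(-68)) = 73/102.

73/102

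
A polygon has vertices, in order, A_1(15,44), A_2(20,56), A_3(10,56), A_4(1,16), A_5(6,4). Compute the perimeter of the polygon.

|A_1A_2| = √((5)² + (12)²) = √169 = 13
|A_2A_3| = √((-10)² + (0)²) = √100 = 10
|A_3A_4| = √((-9)² + (-40)²) = √1681 = 41
|A_4A_5| = √((5)² + (-12)²) = √169 = 13
|A_5A_1| = √((9)² + (40)²) = √1681 = 41
Perimeter = 13 + 10 + 41 + 13 + 41 = 118.

118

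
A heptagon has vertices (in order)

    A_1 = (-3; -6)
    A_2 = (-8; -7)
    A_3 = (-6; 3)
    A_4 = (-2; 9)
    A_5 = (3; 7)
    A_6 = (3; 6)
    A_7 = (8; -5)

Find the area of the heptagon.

155.5

Apply the shoelace formula: 2A = Σ (x_i·y_{i+1} − x_{i+1}·y_i), indices taken mod 7.
Σ = (-27) + (-66) + (-48) + (-41) + (-3) + (-63) + (-63) = -311
Area = |Σ|/2 = 155.5.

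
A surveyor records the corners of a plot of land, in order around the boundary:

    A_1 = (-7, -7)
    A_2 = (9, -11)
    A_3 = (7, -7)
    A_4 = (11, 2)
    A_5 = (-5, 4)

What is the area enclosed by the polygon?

181

Apply the shoelace formula: 2A = Σ (x_i·y_{i+1} − x_{i+1}·y_i), indices taken mod 5.
Σ = (140) + (14) + (91) + (54) + (63) = 362
Area = |Σ|/2 = 181.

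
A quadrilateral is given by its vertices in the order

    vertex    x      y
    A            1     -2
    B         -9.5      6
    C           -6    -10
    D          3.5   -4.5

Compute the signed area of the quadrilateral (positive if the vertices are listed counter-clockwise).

88.75

Apply the shoelace formula: 2A = Σ (x_i·y_{i+1} − x_{i+1}·y_i), indices taken mod 4.
Cross-terms: -13, 131, 62, -2.5  ⇒  Σ = 177.5
Signed area = Σ/2 = 88.75 (positive ⇒ counter-clockwise traversal).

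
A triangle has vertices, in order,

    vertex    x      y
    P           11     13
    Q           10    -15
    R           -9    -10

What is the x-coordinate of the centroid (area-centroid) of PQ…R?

4

Apply the surveyor's formula. First the cross-terms c_i = x_i·y_{i+1} − x_{i+1}·y_i:
  -295, -235, -7  ⇒  2A = -537, A = -268.5.
Then Σ (x_i + x_{i+1})·c_i = -6444, so x̄ = -6444 / (6·(-268.5)) = 4.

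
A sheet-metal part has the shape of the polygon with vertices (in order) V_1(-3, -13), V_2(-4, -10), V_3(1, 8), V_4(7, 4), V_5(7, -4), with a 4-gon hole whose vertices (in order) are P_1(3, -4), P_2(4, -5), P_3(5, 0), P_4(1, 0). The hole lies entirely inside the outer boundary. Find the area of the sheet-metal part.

116.5

Outer boundary:
Apply the surveyor's formula: 2A = Σ (x_i·y_{i+1} − x_{i+1}·y_i), indices taken mod 5.
Σ = (-22) + (-22) + (-52) + (-56) + (-103) = -255
Area = |Σ|/2 = 127.5.
Hole:
Apply Gauss's area formula: 2A = Σ (x_i·y_{i+1} − x_{i+1}·y_i), indices taken mod 4.
Cross-terms: 1, 25, 0, -4  ⇒  Σ = 22
Area = |Σ|/2 = 11.
Net area = 127.5 − 11 = 116.5.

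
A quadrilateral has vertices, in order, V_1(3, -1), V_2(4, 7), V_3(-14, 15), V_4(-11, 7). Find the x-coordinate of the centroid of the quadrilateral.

Apply the shoelace (surveyor's) formula. First the cross-terms c_i = x_i·y_{i+1} − x_{i+1}·y_i:
  25, 158, 67, -10  ⇒  2A = 240, A = 120.
Then Σ (x_i + x_{i+1})·c_i = -3000, so x̄ = -3000 / (6·120) = -25/6.

-25/6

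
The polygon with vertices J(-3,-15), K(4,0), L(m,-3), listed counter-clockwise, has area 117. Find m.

-13

Write out the shoelace sum; only the two edges meeting at L involve m:
2·Area = [(4·(-3) − m·0) + (m·(-15) − (-3)·(-3))] + 60
       = -15·m + 39 = 234
⇒ m = -13.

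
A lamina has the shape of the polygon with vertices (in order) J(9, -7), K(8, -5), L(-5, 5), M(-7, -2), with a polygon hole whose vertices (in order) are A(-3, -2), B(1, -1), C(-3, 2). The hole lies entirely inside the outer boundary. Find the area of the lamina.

Outer boundary:
Apply Gauss's area formula: 2A = Σ (x_i·y_{i+1} − x_{i+1}·y_i), indices taken mod 4.
J→K: (9)(-5) − (8)(-7) = 11
K→L: (8)(5) − (-5)(-5) = 15
L→M: (-5)(-2) − (-7)(5) = 45
M→J: (-7)(-7) − (9)(-2) = 67
Σ = 138
Area = |Σ|/2 = 69.
Hole:
Apply the shoelace formula: 2A = Σ (x_i·y_{i+1} − x_{i+1}·y_i), indices taken mod 3.
A→B: (-3)(-1) − (1)(-2) = 5
B→C: (1)(2) − (-3)(-1) = -1
C→A: (-3)(-2) − (-3)(2) = 12
Σ = 16
Area = |Σ|/2 = 8.
Net area = 69 − 8 = 61.

61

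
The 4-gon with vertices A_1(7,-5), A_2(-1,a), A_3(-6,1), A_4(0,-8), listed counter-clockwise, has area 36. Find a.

-2

The doubled signed area Σ (x_i y_{i+1} − x_{i+1} y_i) is linear in a.
With a=0 it equals 98; the coefficient of a is 13 (from the two edges through A_2).
So 13·a + 98 = 2·36 = 72 ⇒ a = -2.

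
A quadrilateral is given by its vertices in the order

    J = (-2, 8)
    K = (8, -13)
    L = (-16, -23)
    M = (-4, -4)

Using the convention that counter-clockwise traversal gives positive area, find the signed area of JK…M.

-249

Apply the shoelace formula: 2A = Σ (x_i·y_{i+1} − x_{i+1}·y_i), indices taken mod 4.
Σ = (-38) + (-392) + (-28) + (-40) = -498
Signed area = Σ/2 = -249 (negative ⇒ clockwise traversal).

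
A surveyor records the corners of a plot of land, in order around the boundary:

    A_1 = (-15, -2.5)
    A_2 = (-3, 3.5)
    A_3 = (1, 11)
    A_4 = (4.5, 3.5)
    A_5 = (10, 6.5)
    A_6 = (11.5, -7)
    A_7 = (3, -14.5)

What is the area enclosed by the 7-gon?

Apply Gauss's area formula: 2A = Σ (x_i·y_{i+1} − x_{i+1}·y_i), indices taken mod 7.
Cross-terms: -60, -36.5, -46, -5.75, -144.75, -145.75, -225  ⇒  Σ = -663.75
Area = |Σ|/2 = 331.875.

331.875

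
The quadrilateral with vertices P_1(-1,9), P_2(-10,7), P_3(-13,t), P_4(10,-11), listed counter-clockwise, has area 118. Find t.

8

The doubled signed area Σ (x_i y_{i+1} − x_{i+1} y_i) is linear in t.
With t=0 it equals 396; the coefficient of t is -20 (from the two edges through P_3).
So -20·t + 396 = 2·118 = 236 ⇒ t = 8.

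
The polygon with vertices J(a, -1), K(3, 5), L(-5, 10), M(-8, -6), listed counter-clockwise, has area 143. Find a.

10

Write out the shoelace sum; only the two edges meeting at J involve a:
2·Area = [((-8)·(-1) − a·(-6)) + (a·5 − 3·(-1))] + 165
       = 11·a + 176 = 286
⇒ a = 10.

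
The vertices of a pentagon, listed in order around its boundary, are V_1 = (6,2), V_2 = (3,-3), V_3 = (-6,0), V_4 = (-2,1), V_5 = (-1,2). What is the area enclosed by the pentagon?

32.5

Apply the shoelace formula: 2A = Σ (x_i·y_{i+1} − x_{i+1}·y_i), indices taken mod 5.
Σ = (-24) + (-18) + (-6) + (-3) + (-14) = -65
Area = |Σ|/2 = 32.5.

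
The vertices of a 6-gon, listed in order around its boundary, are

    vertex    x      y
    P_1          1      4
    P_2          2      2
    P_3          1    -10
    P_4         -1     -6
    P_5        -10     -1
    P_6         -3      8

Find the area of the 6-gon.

103

Apply the shoelace (surveyor's) formula: 2A = Σ (x_i·y_{i+1} − x_{i+1}·y_i), indices taken mod 6.
P_1→P_2: (1)(2) − (2)(4) = -6
P_2→P_3: (2)(-10) − (1)(2) = -22
P_3→P_4: (1)(-6) − (-1)(-10) = -16
P_4→P_5: (-1)(-1) − (-10)(-6) = -59
P_5→P_6: (-10)(8) − (-3)(-1) = -83
P_6→P_1: (-3)(4) − (1)(8) = -20
Σ = -206
Area = |Σ|/2 = 103.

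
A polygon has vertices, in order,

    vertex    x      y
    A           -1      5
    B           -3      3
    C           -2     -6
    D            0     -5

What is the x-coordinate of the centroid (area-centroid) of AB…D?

-61/41

Apply the shoelace (surveyor's) formula. First the cross-terms c_i = x_i·y_{i+1} − x_{i+1}·y_i:
  12, 24, 10, -5  ⇒  2A = 41, A = 20.5.
Then Σ (x_i + x_{i+1})·c_i = -183, so x̄ = -183 / (6·20.5) = -61/41.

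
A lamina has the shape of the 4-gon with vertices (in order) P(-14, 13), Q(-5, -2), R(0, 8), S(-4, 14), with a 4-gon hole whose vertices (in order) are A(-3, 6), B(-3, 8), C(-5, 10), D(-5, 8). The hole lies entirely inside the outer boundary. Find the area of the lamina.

Outer boundary:
Apply the shoelace (surveyor's) formula: 2A = Σ (x_i·y_{i+1} − x_{i+1}·y_i), indices taken mod 4.
Σ = (93) + (-40) + (32) + (144) = 229
Area = |Σ|/2 = 114.5.
Hole:
Apply the shoelace (surveyor's) formula: 2A = Σ (x_i·y_{i+1} − x_{i+1}·y_i), indices taken mod 4.
A→B: (-3)(8) − (-3)(6) = -6
B→C: (-3)(10) − (-5)(8) = 10
C→D: (-5)(8) − (-5)(10) = 10
D→A: (-5)(6) − (-3)(8) = -6
Σ = 8
Area = |Σ|/2 = 4.
Net area = 114.5 − 4 = 110.5.

110.5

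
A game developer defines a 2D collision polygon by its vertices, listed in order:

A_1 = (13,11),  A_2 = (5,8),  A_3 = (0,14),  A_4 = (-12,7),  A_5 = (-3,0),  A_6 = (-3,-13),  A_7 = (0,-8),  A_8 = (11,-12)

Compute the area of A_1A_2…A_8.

368

A_1→A_2: (13)(8) − (5)(11) = 49
A_2→A_3: (5)(14) − (0)(8) = 70
A_3→A_4: (0)(7) − (-12)(14) = 168
A_4→A_5: (-12)(0) − (-3)(7) = 21
A_5→A_6: (-3)(-13) − (-3)(0) = 39
A_6→A_7: (-3)(-8) − (0)(-13) = 24
A_7→A_8: (0)(-12) − (11)(-8) = 88
A_8→A_1: (11)(11) − (13)(-12) = 277
Σ = 736
Area = |Σ|/2 = 368.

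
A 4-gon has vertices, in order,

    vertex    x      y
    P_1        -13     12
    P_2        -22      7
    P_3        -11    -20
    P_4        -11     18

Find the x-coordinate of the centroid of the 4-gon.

-248/17

Apply Gauss's area formula. First the cross-terms c_i = x_i·y_{i+1} − x_{i+1}·y_i:
  173, 517, -418, 102  ⇒  2A = 374, A = 187.
Then Σ (x_i + x_{i+1})·c_i = -16368, so x̄ = -16368 / (6·187) = -248/17.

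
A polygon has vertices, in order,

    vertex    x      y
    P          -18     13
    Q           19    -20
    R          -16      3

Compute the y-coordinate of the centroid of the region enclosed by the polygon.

Apply the shoelace formula. First the cross-terms c_i = x_i·y_{i+1} − x_{i+1}·y_i:
  113, -263, -154  ⇒  2A = -304, A = -152.
Then Σ (y_i + y_{i+1})·c_i = 1216, so ȳ = 1216 / (6·(-152)) = -4/3.

-4/3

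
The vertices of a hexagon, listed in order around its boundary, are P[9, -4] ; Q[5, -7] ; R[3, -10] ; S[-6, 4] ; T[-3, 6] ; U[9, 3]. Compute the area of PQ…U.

Apply the shoelace (surveyor's) formula: 2A = Σ (x_i·y_{i+1} − x_{i+1}·y_i), indices taken mod 6.
Σ = (-43) + (-29) + (-48) + (-24) + (-63) + (-63) = -270
Area = |Σ|/2 = 135.

135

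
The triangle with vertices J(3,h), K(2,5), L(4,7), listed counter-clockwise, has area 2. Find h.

8

The doubled signed area Σ (x_i y_{i+1} − x_{i+1} y_i) is linear in h.
With h=0 it equals -12; the coefficient of h is 2 (from the two edges through J).
So 2·h + -12 = 2·2 = 4 ⇒ h = 8.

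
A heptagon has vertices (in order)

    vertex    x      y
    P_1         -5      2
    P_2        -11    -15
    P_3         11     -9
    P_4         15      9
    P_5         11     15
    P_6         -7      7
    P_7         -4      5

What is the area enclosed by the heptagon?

Σ = (97) + (264) + (234) + (126) + (182) + (-7) + (17) = 913
Area = |Σ|/2 = 456.5.

456.5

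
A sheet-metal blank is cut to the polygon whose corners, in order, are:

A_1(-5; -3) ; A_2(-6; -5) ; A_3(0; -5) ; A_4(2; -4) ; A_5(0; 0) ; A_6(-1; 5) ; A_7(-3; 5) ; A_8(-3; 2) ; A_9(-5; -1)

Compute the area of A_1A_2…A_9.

44.5

Apply the shoelace (surveyor's) formula: 2A = Σ (x_i·y_{i+1} − x_{i+1}·y_i), indices taken mod 9.
A_1→A_2: (-5)(-5) − (-6)(-3) = 7
A_2→A_3: (-6)(-5) − (0)(-5) = 30
A_3→A_4: (0)(-4) − (2)(-5) = 10
A_4→A_5: (2)(0) − (0)(-4) = 0
A_5→A_6: (0)(5) − (-1)(0) = 0
A_6→A_7: (-1)(5) − (-3)(5) = 10
A_7→A_8: (-3)(2) − (-3)(5) = 9
A_8→A_9: (-3)(-1) − (-5)(2) = 13
A_9→A_1: (-5)(-3) − (-5)(-1) = 10
Σ = 89
Area = |Σ|/2 = 44.5.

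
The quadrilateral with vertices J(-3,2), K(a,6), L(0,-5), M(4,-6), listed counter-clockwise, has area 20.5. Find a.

-7

Write out the shoelace sum; only the two edges meeting at K involve a:
2·Area = [((-3)·6 − a·2) + (a·(-5) − 0·6)] + 10
       = -7·a + -8 = 41
⇒ a = -7.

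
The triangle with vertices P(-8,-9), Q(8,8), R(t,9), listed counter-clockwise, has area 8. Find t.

The doubled signed area Σ (x_i y_{i+1} − x_{i+1} y_i) is linear in t.
With t=0 it equals 152; the coefficient of t is -17 (from the two edges through R).
So -17·t + 152 = 2·8 = 16 ⇒ t = 8.

8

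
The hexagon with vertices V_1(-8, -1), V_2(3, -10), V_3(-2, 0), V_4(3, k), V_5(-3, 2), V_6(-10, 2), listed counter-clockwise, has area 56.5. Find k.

4

The doubled signed area Σ (x_i y_{i+1} − x_{i+1} y_i) is linear in k.
With k=0 it equals 109; the coefficient of k is 1 (from the two edges through V_4).
So 1·k + 109 = 2·56.5 = 113 ⇒ k = 4.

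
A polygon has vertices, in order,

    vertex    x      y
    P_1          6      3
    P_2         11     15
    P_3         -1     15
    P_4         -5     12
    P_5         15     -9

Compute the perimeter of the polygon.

74

|P_1P_2| = √((5)² + (12)²) = √169 = 13
|P_2P_3| = √((-12)² + (0)²) = √144 = 12
|P_3P_4| = √((-4)² + (-3)²) = √25 = 5
|P_4P_5| = √((20)² + (-21)²) = √841 = 29
|P_5P_1| = √((-9)² + (12)²) = √225 = 15
Perimeter = 13 + 12 + 5 + 29 + 15 = 74.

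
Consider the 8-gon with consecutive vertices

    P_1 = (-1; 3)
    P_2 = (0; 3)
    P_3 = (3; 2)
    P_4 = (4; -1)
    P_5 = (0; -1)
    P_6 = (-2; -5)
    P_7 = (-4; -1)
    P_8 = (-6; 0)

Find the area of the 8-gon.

35.5

Apply Gauss's area formula: 2A = Σ (x_i·y_{i+1} − x_{i+1}·y_i), indices taken mod 8.
Σ = (-3) + (-9) + (-11) + (-4) + (-2) + (-18) + (-6) + (-18) = -71
Area = |Σ|/2 = 35.5.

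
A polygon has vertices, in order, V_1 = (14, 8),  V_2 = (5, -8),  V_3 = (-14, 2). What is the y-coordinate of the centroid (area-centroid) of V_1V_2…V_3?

Apply the surveyor's formula. First the cross-terms c_i = x_i·y_{i+1} − x_{i+1}·y_i:
  -152, -102, -140  ⇒  2A = -394, A = -197.
Then Σ (y_i + y_{i+1})·c_i = -788, so ȳ = -788 / (6·(-197)) = 2/3.

2/3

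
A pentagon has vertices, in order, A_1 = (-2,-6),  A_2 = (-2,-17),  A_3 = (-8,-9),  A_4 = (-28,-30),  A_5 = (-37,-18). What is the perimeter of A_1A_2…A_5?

|A_1A_2| = √((0)² + (-11)²) = √121 = 11
|A_2A_3| = √((-6)² + (8)²) = √100 = 10
|A_3A_4| = √((-20)² + (-21)²) = √841 = 29
|A_4A_5| = √((-9)² + (12)²) = √225 = 15
|A_5A_1| = √((35)² + (12)²) = √1369 = 37
Perimeter = 11 + 10 + 29 + 15 + 37 = 102.

102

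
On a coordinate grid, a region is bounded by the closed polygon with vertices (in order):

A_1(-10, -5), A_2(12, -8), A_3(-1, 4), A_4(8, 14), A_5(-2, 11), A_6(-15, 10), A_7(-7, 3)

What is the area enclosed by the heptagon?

Σ = (140) + (40) + (-46) + (116) + (145) + (25) + (65) = 485
Area = |Σ|/2 = 242.5.

242.5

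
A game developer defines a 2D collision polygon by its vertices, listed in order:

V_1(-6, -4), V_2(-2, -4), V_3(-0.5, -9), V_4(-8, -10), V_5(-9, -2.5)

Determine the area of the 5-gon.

42

Apply the shoelace (surveyor's) formula: 2A = Σ (x_i·y_{i+1} − x_{i+1}·y_i), indices taken mod 5.
Cross-terms: 16, 16, -67, -70, 21  ⇒  Σ = -84
Area = |Σ|/2 = 42.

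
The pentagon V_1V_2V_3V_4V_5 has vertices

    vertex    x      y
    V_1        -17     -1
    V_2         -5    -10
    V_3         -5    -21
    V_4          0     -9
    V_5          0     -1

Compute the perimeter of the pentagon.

64

|V_1V_2| = √((12)² + (-9)²) = √225 = 15
|V_2V_3| = √((0)² + (-11)²) = √121 = 11
|V_3V_4| = √((5)² + (12)²) = √169 = 13
|V_4V_5| = √((0)² + (8)²) = √64 = 8
|V_5V_1| = √((-17)² + (0)²) = √289 = 17
Perimeter = 15 + 11 + 13 + 8 + 17 = 64.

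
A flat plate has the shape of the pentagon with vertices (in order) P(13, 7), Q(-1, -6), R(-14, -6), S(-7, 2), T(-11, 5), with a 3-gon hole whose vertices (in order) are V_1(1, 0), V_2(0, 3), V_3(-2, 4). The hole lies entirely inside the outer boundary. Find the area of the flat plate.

Outer boundary:
Apply the shoelace (surveyor's) formula: 2A = Σ (x_i·y_{i+1} − x_{i+1}·y_i), indices taken mod 5.
P→Q: (13)(-6) − (-1)(7) = -71
Q→R: (-1)(-6) − (-14)(-6) = -78
R→S: (-14)(2) − (-7)(-6) = -70
S→T: (-7)(5) − (-11)(2) = -13
T→P: (-11)(7) − (13)(5) = -142
Σ = -374
Area = |Σ|/2 = 187.
Hole:
Σ = (3) + (6) + (-4) = 5
Area = |Σ|/2 = 2.5.
Net area = 187 − 2.5 = 184.5.

184.5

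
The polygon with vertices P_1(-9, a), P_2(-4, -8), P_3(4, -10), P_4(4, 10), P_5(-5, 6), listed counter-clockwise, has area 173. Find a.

6

Write out the shoelace sum; only the two edges meeting at P_1 involve a:
2·Area = [((-5)·a − (-9)·6) + ((-9)·(-8) − (-4)·a)] + 226
       = -1·a + 352 = 346
⇒ a = 6.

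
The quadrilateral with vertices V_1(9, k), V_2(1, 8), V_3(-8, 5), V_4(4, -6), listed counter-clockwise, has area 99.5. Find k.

The doubled signed area Σ (x_i y_{i+1} − x_{i+1} y_i) is linear in k.
With k=0 it equals 223; the coefficient of k is 3 (from the two edges through V_1).
So 3·k + 223 = 2·99.5 = 199 ⇒ k = -8.

-8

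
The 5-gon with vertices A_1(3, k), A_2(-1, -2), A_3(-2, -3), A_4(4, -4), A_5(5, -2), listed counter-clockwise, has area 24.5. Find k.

3

Write out the shoelace sum; only the two edges meeting at A_1 involve k:
2·Area = [(5·k − 3·(-2)) + (3·(-2) − (-1)·k)] + 31
       = 6·k + 31 = 49
⇒ k = 3.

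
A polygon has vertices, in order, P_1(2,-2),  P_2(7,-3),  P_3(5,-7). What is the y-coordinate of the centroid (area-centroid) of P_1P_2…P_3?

Apply the shoelace (surveyor's) formula. First the cross-terms c_i = x_i·y_{i+1} − x_{i+1}·y_i:
  8, -34, 4  ⇒  2A = -22, A = -11.
Then Σ (y_i + y_{i+1})·c_i = 264, so ȳ = 264 / (6·(-11)) = -4.

-4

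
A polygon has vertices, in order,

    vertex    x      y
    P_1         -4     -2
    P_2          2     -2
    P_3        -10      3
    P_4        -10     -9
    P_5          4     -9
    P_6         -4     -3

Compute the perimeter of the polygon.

56

|P_1P_2| = √((6)² + (0)²) = √36 = 6
|P_2P_3| = √((-12)² + (5)²) = √169 = 13
|P_3P_4| = √((0)² + (-12)²) = √144 = 12
|P_4P_5| = √((14)² + (0)²) = √196 = 14
|P_5P_6| = √((-8)² + (6)²) = √100 = 10
|P_6P_1| = √((0)² + (1)²) = √1 = 1
Perimeter = 6 + 13 + 12 + 14 + 10 + 1 = 56.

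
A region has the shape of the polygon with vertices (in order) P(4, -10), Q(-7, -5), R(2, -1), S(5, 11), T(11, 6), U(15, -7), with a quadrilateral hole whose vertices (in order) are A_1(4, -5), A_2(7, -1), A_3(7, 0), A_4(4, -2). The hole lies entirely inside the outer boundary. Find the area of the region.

Outer boundary:
P→Q: (4)(-5) − (-7)(-10) = -90
Q→R: (-7)(-1) − (2)(-5) = 17
R→S: (2)(11) − (5)(-1) = 27
S→T: (5)(6) − (11)(11) = -91
T→U: (11)(-7) − (15)(6) = -167
U→P: (15)(-10) − (4)(-7) = -122
Σ = -426
Area = |Σ|/2 = 213.
Hole:
Apply the surveyor's formula: 2A = Σ (x_i·y_{i+1} − x_{i+1}·y_i), indices taken mod 4.
Σ = (31) + (7) + (-14) + (-12) = 12
Area = |Σ|/2 = 6.
Net area = 213 − 6 = 207.

207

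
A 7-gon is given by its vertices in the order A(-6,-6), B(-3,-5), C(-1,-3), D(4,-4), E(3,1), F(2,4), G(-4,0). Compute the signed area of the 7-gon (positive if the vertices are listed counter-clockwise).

Apply Gauss's area formula: 2A = Σ (x_i·y_{i+1} − x_{i+1}·y_i), indices taken mod 7.
Σ = (12) + (4) + (16) + (16) + (10) + (16) + (24) = 98
Signed area = Σ/2 = 49 (positive ⇒ counter-clockwise traversal).

49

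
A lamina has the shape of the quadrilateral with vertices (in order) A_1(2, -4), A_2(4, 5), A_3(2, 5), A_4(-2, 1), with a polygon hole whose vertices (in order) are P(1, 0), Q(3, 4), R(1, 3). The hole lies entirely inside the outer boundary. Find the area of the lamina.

24

Outer boundary:
Σ = (26) + (10) + (12) + (6) = 54
Area = |Σ|/2 = 27.
Hole:
Apply the surveyor's formula: 2A = Σ (x_i·y_{i+1} − x_{i+1}·y_i), indices taken mod 3.
Σ = (4) + (5) + (-3) = 6
Area = |Σ|/2 = 3.
Net area = 27 − 3 = 24.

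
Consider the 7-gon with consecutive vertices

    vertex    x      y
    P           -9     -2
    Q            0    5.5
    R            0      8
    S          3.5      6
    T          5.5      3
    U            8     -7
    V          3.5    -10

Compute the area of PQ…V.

157.5

Apply Gauss's area formula: 2A = Σ (x_i·y_{i+1} − x_{i+1}·y_i), indices taken mod 7.
P→Q: (-9)(5.5) − (0)(-2) = -49.5
Q→R: (0)(8) − (0)(5.5) = 0
R→S: (0)(6) − (3.5)(8) = -28
S→T: (3.5)(3) − (5.5)(6) = -22.5
T→U: (5.5)(-7) − (8)(3) = -62.5
U→V: (8)(-10) − (3.5)(-7) = -55.5
V→P: (3.5)(-2) − (-9)(-10) = -97
Σ = -315
Area = |Σ|/2 = 157.5.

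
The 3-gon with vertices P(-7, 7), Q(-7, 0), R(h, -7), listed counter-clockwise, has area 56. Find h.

9

Write out the shoelace sum; only the two edges meeting at R involve h:
2·Area = [((-7)·(-7) − h·0) + (h·7 − (-7)·(-7))] + 49
       = 7·h + 49 = 112
⇒ h = 9.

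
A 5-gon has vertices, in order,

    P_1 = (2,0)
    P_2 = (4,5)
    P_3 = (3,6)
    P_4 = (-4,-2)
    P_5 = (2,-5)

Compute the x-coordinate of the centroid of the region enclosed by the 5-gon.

Apply Gauss's area formula. First the cross-terms c_i = x_i·y_{i+1} − x_{i+1}·y_i:
  10, 9, 18, 24, 10  ⇒  2A = 71, A = 35.5.
Then Σ (x_i + x_{i+1})·c_i = 97, so x̄ = 97 / (6·35.5) = 97/213.

97/213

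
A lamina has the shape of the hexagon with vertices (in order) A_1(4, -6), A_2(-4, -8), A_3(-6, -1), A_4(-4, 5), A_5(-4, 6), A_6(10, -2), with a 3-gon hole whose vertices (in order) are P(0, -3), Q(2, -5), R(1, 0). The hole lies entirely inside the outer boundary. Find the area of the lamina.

117

Outer boundary:
Apply Gauss's area formula: 2A = Σ (x_i·y_{i+1} − x_{i+1}·y_i), indices taken mod 6.
Σ = (-56) + (-44) + (-34) + (-4) + (-52) + (-52) = -242
Area = |Σ|/2 = 121.
Hole:
P→Q: (0)(-5) − (2)(-3) = 6
Q→R: (2)(0) − (1)(-5) = 5
R→P: (1)(-3) − (0)(0) = -3
Σ = 8
Area = |Σ|/2 = 4.
Net area = 121 − 4 = 117.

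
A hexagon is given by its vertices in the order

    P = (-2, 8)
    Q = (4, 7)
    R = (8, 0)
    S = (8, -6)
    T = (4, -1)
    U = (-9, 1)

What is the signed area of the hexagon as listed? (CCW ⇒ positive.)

-104.5

Cross-terms: -46, -56, -48, 16, -5, -70  ⇒  Σ = -209
Signed area = Σ/2 = -104.5 (negative ⇒ clockwise traversal).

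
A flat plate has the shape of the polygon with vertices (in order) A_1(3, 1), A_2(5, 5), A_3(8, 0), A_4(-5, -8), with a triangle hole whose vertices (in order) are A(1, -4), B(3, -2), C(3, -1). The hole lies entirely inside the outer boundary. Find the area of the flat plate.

Outer boundary:
Apply Gauss's area formula: 2A = Σ (x_i·y_{i+1} − x_{i+1}·y_i), indices taken mod 4.
Cross-terms: 10, -40, -64, 19  ⇒  Σ = -75
Area = |Σ|/2 = 37.5.
Hole:
Apply the shoelace formula: 2A = Σ (x_i·y_{i+1} − x_{i+1}·y_i), indices taken mod 3.
Σ = (10) + (3) + (-11) = 2
Area = |Σ|/2 = 1.
Net area = 37.5 − 1 = 36.5.

36.5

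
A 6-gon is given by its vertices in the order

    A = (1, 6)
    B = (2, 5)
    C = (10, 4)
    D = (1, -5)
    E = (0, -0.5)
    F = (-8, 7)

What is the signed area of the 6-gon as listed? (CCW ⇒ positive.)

Apply the shoelace (surveyor's) formula: 2A = Σ (x_i·y_{i+1} − x_{i+1}·y_i), indices taken mod 6.
Σ = (-7) + (-42) + (-54) + (-0.5) + (-4) + (-55) = -162.5
Signed area = Σ/2 = -81.25 (negative ⇒ clockwise traversal).

-81.25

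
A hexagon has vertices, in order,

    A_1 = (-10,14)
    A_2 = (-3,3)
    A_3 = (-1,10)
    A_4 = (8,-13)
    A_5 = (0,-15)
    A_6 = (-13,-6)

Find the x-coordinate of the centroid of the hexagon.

-736/213

Apply the shoelace formula. First the cross-terms c_i = x_i·y_{i+1} − x_{i+1}·y_i:
  12, -27, -67, -120, -195, -242  ⇒  2A = -639, A = -319.5.
Then Σ (x_i + x_{i+1})·c_i = 6624, so x̄ = 6624 / (6·(-319.5)) = -736/213.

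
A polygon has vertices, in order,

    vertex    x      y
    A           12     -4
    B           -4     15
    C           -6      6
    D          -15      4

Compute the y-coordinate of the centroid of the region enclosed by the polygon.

25/6

Apply Gauss's area formula. First the cross-terms c_i = x_i·y_{i+1} − x_{i+1}·y_i:
  164, 66, 66, 12  ⇒  2A = 308, A = 154.
Then Σ (y_i + y_{i+1})·c_i = 3850, so ȳ = 3850 / (6·154) = 25/6.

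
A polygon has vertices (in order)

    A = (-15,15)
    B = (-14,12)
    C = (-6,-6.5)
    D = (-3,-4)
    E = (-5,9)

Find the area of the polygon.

Apply Gauss's area formula: 2A = Σ (x_i·y_{i+1} − x_{i+1}·y_i), indices taken mod 5.
A→B: (-15)(12) − (-14)(15) = 30
B→C: (-14)(-6.5) − (-6)(12) = 163
C→D: (-6)(-4) − (-3)(-6.5) = 4.5
D→E: (-3)(9) − (-5)(-4) = -47
E→A: (-5)(15) − (-15)(9) = 60
Σ = 210.5
Area = |Σ|/2 = 105.25.

105.25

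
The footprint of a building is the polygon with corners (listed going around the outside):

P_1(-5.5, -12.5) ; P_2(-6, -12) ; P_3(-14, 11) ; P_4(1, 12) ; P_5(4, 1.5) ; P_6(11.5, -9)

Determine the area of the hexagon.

Σ = (-9) + (-234) + (-179) + (-46.5) + (-53.25) + (-193.25) = -715
Area = |Σ|/2 = 357.5.

357.5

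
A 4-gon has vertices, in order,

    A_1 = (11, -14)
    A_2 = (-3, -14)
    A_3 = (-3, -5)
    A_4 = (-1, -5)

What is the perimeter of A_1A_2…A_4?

|A_1A_2| = √((-14)² + (0)²) = √196 = 14
|A_2A_3| = √((0)² + (9)²) = √81 = 9
|A_3A_4| = √((2)² + (0)²) = √4 = 2
|A_4A_1| = √((12)² + (-9)²) = √225 = 15
Perimeter = 14 + 9 + 2 + 15 = 40.

40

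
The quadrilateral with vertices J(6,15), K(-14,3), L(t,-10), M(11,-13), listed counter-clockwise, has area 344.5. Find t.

2

Write out the shoelace sum; only the two edges meeting at L involve t:
2·Area = [((-14)·(-10) − t·3) + (t·(-13) − 11·(-10))] + 471
       = -16·t + 721 = 689
⇒ t = 2.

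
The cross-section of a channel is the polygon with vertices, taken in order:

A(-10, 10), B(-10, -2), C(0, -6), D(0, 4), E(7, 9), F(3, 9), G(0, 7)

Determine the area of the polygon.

139.5

Apply the shoelace formula: 2A = Σ (x_i·y_{i+1} − x_{i+1}·y_i), indices taken mod 7.
A→B: (-10)(-2) − (-10)(10) = 120
B→C: (-10)(-6) − (0)(-2) = 60
C→D: (0)(4) − (0)(-6) = 0
D→E: (0)(9) − (7)(4) = -28
E→F: (7)(9) − (3)(9) = 36
F→G: (3)(7) − (0)(9) = 21
G→A: (0)(10) − (-10)(7) = 70
Σ = 279
Area = |Σ|/2 = 139.5.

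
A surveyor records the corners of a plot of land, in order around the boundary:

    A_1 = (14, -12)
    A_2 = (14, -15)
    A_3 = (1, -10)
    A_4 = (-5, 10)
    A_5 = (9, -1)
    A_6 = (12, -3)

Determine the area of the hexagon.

Apply the shoelace formula: 2A = Σ (x_i·y_{i+1} − x_{i+1}·y_i), indices taken mod 6.
Cross-terms: -42, -125, -40, -85, -15, -102  ⇒  Σ = -409
Area = |Σ|/2 = 204.5.

204.5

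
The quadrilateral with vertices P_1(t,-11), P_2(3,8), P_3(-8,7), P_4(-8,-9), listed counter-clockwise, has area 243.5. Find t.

9

Write out the shoelace sum; only the two edges meeting at P_1 involve t:
2·Area = [((-8)·(-11) − t·(-9)) + (t·8 − 3·(-11))] + 213
       = 17·t + 334 = 487
⇒ t = 9.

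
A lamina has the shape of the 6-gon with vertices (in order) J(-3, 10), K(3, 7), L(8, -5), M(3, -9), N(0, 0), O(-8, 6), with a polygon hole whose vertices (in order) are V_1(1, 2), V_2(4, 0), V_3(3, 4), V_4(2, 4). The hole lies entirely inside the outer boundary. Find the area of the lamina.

114.5

Outer boundary:
Apply the shoelace (surveyor's) formula: 2A = Σ (x_i·y_{i+1} − x_{i+1}·y_i), indices taken mod 6.
J→K: (-3)(7) − (3)(10) = -51
K→L: (3)(-5) − (8)(7) = -71
L→M: (8)(-9) − (3)(-5) = -57
M→N: (3)(0) − (0)(-9) = 0
N→O: (0)(6) − (-8)(0) = 0
O→J: (-8)(10) − (-3)(6) = -62
Σ = -241
Area = |Σ|/2 = 120.5.
Hole:
Apply the shoelace (surveyor's) formula: 2A = Σ (x_i·y_{i+1} − x_{i+1}·y_i), indices taken mod 4.
V_1→V_2: (1)(0) − (4)(2) = -8
V_2→V_3: (4)(4) − (3)(0) = 16
V_3→V_4: (3)(4) − (2)(4) = 4
V_4→V_1: (2)(2) − (1)(4) = 0
Σ = 12
Area = |Σ|/2 = 6.
Net area = 120.5 − 6 = 114.5.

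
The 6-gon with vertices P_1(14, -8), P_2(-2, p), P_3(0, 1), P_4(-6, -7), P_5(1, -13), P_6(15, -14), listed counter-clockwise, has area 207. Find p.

Write out the shoelace sum; only the two edges meeting at P_2 involve p:
2·Area = [(14·p − (-2)·(-8)) + ((-2)·1 − 0·p)] + 348
       = 14·p + 330 = 414
⇒ p = 6.

6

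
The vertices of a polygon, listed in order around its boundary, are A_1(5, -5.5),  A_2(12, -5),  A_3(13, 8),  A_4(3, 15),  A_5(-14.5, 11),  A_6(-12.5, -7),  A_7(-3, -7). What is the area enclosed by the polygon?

Σ = (41) + (161) + (171) + (250.5) + (239) + (66.5) + (51.5) = 980.5
Area = |Σ|/2 = 490.25.

490.25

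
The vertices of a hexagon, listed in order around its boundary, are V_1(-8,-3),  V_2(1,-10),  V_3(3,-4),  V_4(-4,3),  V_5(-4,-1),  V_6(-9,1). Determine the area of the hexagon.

Apply the shoelace formula: 2A = Σ (x_i·y_{i+1} − x_{i+1}·y_i), indices taken mod 6.
V_1→V_2: (-8)(-10) − (1)(-3) = 83
V_2→V_3: (1)(-4) − (3)(-10) = 26
V_3→V_4: (3)(3) − (-4)(-4) = -7
V_4→V_5: (-4)(-1) − (-4)(3) = 16
V_5→V_6: (-4)(1) − (-9)(-1) = -13
V_6→V_1: (-9)(-3) − (-8)(1) = 35
Σ = 140
Area = |Σ|/2 = 70.

70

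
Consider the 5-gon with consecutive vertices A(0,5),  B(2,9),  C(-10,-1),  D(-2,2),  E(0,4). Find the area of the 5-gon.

A→B: (0)(9) − (2)(5) = -10
B→C: (2)(-1) − (-10)(9) = 88
C→D: (-10)(2) − (-2)(-1) = -22
D→E: (-2)(4) − (0)(2) = -8
E→A: (0)(5) − (0)(4) = 0
Σ = 48
Area = |Σ|/2 = 24.

24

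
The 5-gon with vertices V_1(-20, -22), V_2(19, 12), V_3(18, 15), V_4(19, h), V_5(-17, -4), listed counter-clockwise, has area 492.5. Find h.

The doubled signed area Σ (x_i y_{i+1} − x_{i+1} y_i) is linear in h.
With h=0 it equals 180; the coefficient of h is 35 (from the two edges through V_4).
So 35·h + 180 = 2·492.5 = 985 ⇒ h = 23.

23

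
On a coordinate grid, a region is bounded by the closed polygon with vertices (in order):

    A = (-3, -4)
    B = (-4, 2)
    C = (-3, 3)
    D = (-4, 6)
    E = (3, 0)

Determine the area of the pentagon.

Apply the shoelace (surveyor's) formula: 2A = Σ (x_i·y_{i+1} − x_{i+1}·y_i), indices taken mod 5.
Cross-terms: -22, -6, -6, -18, -12  ⇒  Σ = -64
Area = |Σ|/2 = 32.

32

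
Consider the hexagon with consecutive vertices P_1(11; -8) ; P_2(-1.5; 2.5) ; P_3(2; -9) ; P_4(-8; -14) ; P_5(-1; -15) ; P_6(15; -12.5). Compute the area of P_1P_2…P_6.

Σ = (15.5) + (8.5) + (-100) + (106) + (237.5) + (17.5) = 285
Area = |Σ|/2 = 142.5.

142.5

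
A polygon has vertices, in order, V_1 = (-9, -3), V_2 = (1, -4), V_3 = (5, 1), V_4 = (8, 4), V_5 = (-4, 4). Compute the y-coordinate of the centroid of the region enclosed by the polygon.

13/42

Apply Gauss's area formula. First the cross-terms c_i = x_i·y_{i+1} − x_{i+1}·y_i:
  39, 21, 12, 48, 48  ⇒  2A = 168, A = 84.
Then Σ (y_i + y_{i+1})·c_i = 156, so ȳ = 156 / (6·84) = 13/42.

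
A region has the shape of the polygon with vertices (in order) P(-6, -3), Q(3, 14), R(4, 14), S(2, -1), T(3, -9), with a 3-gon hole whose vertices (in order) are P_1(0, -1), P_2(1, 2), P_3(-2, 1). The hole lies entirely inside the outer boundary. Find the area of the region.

Outer boundary:
Apply the shoelace formula: 2A = Σ (x_i·y_{i+1} − x_{i+1}·y_i), indices taken mod 5.
Σ = (-75) + (-14) + (-32) + (-15) + (-63) = -199
Area = |Σ|/2 = 99.5.
Hole:
Apply the shoelace formula: 2A = Σ (x_i·y_{i+1} − x_{i+1}·y_i), indices taken mod 3.
Cross-terms: 1, 5, 2  ⇒  Σ = 8
Area = |Σ|/2 = 4.
Net area = 99.5 − 4 = 95.5.

95.5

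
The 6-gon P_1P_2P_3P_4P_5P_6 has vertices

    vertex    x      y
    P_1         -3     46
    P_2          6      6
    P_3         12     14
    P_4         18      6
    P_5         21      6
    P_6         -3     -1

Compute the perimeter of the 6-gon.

|P_1P_2| = √((9)² + (-40)²) = √1681 = 41
|P_2P_3| = √((6)² + (8)²) = √100 = 10
|P_3P_4| = √((6)² + (-8)²) = √100 = 10
|P_4P_5| = √((3)² + (0)²) = √9 = 3
|P_5P_6| = √((-24)² + (-7)²) = √625 = 25
|P_6P_1| = √((0)² + (47)²) = √2209 = 47
Perimeter = 41 + 10 + 10 + 3 + 25 + 47 = 136.

136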